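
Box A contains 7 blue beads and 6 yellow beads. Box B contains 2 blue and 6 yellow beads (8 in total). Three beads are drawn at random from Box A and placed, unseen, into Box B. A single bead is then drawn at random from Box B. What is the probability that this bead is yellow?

Condition on how many of the transferred beads are yellow (from Box A: 6 yellow of 13; then Box B has 11 total).
  0 yellow: C(6,0)C(7,3)/C(13,3) = 35/286; then P = 6/11
  1 yellow: C(6,1)C(7,2)/C(13,3) = 63/143; then P = 7/11
  2 yellow: C(6,2)C(7,1)/C(13,3) = 105/286; then P = 8/11
  3 yellow: C(6,3)C(7,0)/C(13,3) = 10/143; then P = 9/11
P(yellow from Box B) = 96/143 ≈ 0.6713.

96/143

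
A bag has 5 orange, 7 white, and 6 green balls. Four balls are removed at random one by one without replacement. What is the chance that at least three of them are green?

1/12

Sum the hypergeometric tail for j = 3,…,4 green balls.
Favorable = C(6,3)·C(12,1) + C(6,4)·C(12,0) = 255; total = C(18,4) = 3060.
P = 255/3060 = 1/12 ≈ 0.0833.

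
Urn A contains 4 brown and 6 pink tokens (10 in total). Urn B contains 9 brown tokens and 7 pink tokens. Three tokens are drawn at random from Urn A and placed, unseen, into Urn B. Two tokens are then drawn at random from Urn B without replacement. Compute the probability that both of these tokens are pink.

Condition on how many of the transferred tokens are pink (from Urn A: 6 pink of 10; then Urn B has 19 total).
  0 pink: C(6,0)C(4,3)/C(10,3) = 1/30; then P = C(7,2)/C(19,2) = 7/57
  1 pink: C(6,1)C(4,2)/C(10,3) = 3/10; then P = C(8,2)/C(19,2) = 28/171
  2 pink: C(6,2)C(4,1)/C(10,3) = 1/2; then P = C(9,2)/C(19,2) = 4/19
  3 pink: C(6,3)C(4,0)/C(10,3) = 1/6; then P = C(10,2)/C(19,2) = 5/19
P(both pink) = 173/855 ≈ 0.2023.

173/855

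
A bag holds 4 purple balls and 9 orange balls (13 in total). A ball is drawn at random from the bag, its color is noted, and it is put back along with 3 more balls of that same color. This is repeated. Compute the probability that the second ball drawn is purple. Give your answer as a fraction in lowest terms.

Condition on the first draw. If first is purple (prob 4/13), second-purple has prob (7)/(16); if not (prob 9/13), it has prob 4/(16).
P = (4/13)·(7/16) + (9/13)·(4/16) = 4/13 ≈ 0.3077.

4/13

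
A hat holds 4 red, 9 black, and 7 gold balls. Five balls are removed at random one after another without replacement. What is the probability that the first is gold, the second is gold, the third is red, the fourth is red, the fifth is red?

Multiply the conditional probability of each draw in order, without replacement, so each draw removes one from its color and from the total.
P = (7/20) · (6/19) · (4/18) · (3/17) · (2/16) = 7/12920 ≈ 0.0005.

7/12920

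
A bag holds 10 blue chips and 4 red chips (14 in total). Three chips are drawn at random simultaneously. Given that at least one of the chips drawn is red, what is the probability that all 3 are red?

1/61

P(all 3 red) = C(4,3)/C(14,3) = 1/91; P(at least one red) = 1 − C(10,3)/C(14,3) = 61/91.
Since 'all 3 red' ⊆ 'at least one red', P(all 3 | at least one) = 1/91 / 61/91 = 1/61 ≈ 0.0164.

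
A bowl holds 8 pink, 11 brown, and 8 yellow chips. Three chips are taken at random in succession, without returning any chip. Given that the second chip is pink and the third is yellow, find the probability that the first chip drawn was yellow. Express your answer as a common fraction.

P(first=yellow and the second chip is pink and the third is yellow) = (8/27)·(8/26)·(7/25) = 224/8775.
P(E) = Σ over first color = 224/8775 + 352/8775 + 224/8775 = 32/351.
By Bayes, P(first=yellow | E) = 224/8775 / 32/351 = 7/25 ≈ 0.2800.

7/25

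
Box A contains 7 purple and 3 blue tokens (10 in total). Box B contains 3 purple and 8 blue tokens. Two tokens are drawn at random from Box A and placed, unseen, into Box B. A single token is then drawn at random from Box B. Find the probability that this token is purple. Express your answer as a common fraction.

Condition on how many of the transferred tokens are purple (from Box A: 7 purple of 10; then Box B has 13 total).
  0 purple: C(7,0)C(3,2)/C(10,2) = 1/15; then P = 3/13
  1 purple: C(7,1)C(3,1)/C(10,2) = 7/15; then P = 4/13
  2 purple: C(7,2)C(3,0)/C(10,2) = 7/15; then P = 5/13
P(purple from Box B) = 22/65 ≈ 0.3385.

22/65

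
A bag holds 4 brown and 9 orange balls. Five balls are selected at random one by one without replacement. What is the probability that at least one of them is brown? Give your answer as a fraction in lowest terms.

Use the complement: P(at least one brown) = 1 − P(no brown).
P(none) = C(9,5)/C(13,5) = 126/1287.
So P = 1 − 126/1287 = 129/143 ≈ 0.9021.

129/143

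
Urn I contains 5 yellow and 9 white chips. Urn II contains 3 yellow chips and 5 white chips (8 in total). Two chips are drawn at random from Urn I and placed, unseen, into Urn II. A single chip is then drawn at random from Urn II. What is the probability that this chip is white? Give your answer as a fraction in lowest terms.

22/35

Condition on how many of the transferred chips are white (from Urn I: 9 white of 14; then Urn II has 10 total).
  0 white: C(9,0)C(5,2)/C(14,2) = 10/91; then P = 5/10
  1 white: C(9,1)C(5,1)/C(14,2) = 45/91; then P = 6/10
  2 white: C(9,2)C(5,0)/C(14,2) = 36/91; then P = 7/10
P(white from Urn II) = 22/35 ≈ 0.6286.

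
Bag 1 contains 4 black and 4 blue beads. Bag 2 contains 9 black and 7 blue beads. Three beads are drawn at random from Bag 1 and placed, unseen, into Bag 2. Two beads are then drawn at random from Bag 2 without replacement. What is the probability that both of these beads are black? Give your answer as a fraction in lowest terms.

39/133

Condition on how many of the transferred beads are black (from Bag 1: 4 black of 8; then Bag 2 has 19 total).
  0 black: C(4,0)C(4,3)/C(8,3) = 1/14; then P = C(9,2)/C(19,2) = 4/19
  1 black: C(4,1)C(4,2)/C(8,3) = 3/7; then P = C(10,2)/C(19,2) = 5/19
  2 black: C(4,2)C(4,1)/C(8,3) = 3/7; then P = C(11,2)/C(19,2) = 55/171
  3 black: C(4,3)C(4,0)/C(8,3) = 1/14; then P = C(12,2)/C(19,2) = 22/57
P(both black) = 39/133 ≈ 0.2932.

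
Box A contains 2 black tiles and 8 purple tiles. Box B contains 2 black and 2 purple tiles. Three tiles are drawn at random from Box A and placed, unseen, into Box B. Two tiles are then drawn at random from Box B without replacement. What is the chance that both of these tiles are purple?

23/63

Condition on how many of the transferred tiles are purple (from Box A: 8 purple of 10; then Box B has 7 total).
  1 purple: C(8,1)C(2,2)/C(10,3) = 1/15; then P = C(3,2)/C(7,2) = 1/7
  2 purple: C(8,2)C(2,1)/C(10,3) = 7/15; then P = C(4,2)/C(7,2) = 2/7
  3 purple: C(8,3)C(2,0)/C(10,3) = 7/15; then P = C(5,2)/C(7,2) = 10/21
P(both purple) = 23/63 ≈ 0.3651.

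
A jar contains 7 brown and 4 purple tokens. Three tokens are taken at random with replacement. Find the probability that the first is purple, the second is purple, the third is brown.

Multiply the conditional probability of each draw in order, with replacement (the composition resets each draw).
P = (4/11) · (4/11) · (7/11) = 112/1331 ≈ 0.0841.

112/1331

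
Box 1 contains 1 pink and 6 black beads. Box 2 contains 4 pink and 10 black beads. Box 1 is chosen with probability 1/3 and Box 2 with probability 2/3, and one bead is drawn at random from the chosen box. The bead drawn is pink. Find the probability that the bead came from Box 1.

1/5

P(pink | Box 1) = 1/7; P(pink | Box 2) = 2/7.
P(pink) = 1/3·1/7 + 2/3·2/7 = 5/21.
By Bayes' rule, P(Box 1 | pink) = 1/21 / 5/21 = 1/5 ≈ 0.2000.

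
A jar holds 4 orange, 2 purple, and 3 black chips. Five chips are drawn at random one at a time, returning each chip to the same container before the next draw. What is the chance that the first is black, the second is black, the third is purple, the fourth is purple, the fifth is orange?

Multiply the conditional probability of each draw in order, with replacement (the composition resets each draw).
P = (3/9) · (3/9) · (2/9) · (2/9) · (4/9) = 16/6561 ≈ 0.0024.

16/6561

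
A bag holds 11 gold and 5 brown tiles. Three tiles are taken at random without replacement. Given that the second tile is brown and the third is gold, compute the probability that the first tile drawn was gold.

P(first=gold and the second tile is brown and the third is gold) = (11/16)·(5/15)·(10/14) = 55/336.
P(E) = Σ over first color = 55/336 + 11/168 = 11/48.
By Bayes, P(first=gold | E) = 55/336 / 11/48 = 5/7 ≈ 0.7143.

5/7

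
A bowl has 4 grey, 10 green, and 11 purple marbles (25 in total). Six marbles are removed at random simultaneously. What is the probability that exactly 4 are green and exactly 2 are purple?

3/46

Unordered draws without replacement: count favorable combinations over C(25,6).
Favorable = C(4,0) · C(10,4) · C(11,2) = 11550; total = C(25,6) = 177100.
P = 11550/177100 = 3/46 ≈ 0.0652.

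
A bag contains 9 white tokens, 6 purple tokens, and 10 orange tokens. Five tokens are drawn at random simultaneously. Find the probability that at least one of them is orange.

Use the complement: P(at least one orange) = 1 − P(no orange).
P(none) = C(15,5)/C(25,5) = 3003/53130.
So P = 1 − 3003/53130 = 217/230 ≈ 0.9435.

217/230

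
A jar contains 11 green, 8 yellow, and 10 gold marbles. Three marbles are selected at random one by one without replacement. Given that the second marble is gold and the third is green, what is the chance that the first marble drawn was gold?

1/3

P(first=gold and the second marble is gold and the third is green) = (10/29)·(9/28)·(11/27) = 55/1218.
P(E) = Σ over first color = 275/5481 + 220/5481 + 55/1218 = 55/406.
By Bayes, P(first=gold | E) = 55/1218 / 55/406 = 1/3 ≈ 0.3333.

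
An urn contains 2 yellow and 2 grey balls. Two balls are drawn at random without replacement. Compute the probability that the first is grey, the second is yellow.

1/3

Multiply the conditional probability of each draw in order, without replacement, so each draw removes one from its color and from the total.
P = (2/4) · (2/3) = 1/3 ≈ 0.3333.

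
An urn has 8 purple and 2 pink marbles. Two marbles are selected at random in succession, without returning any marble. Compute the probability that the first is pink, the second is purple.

Multiply the conditional probability of each draw in order, without replacement, so each draw removes one from its color and from the total.
P = (2/10) · (8/9) = 8/45 ≈ 0.1778.

8/45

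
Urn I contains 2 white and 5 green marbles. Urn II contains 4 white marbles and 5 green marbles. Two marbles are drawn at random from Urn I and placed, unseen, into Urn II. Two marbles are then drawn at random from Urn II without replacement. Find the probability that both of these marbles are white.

5/33

Condition on how many of the transferred marbles are white (from Urn I: 2 white of 7; then Urn II has 11 total).
  0 white: C(2,0)C(5,2)/C(7,2) = 10/21; then P = C(4,2)/C(11,2) = 6/55
  1 white: C(2,1)C(5,1)/C(7,2) = 10/21; then P = C(5,2)/C(11,2) = 2/11
  2 white: C(2,2)C(5,0)/C(7,2) = 1/21; then P = C(6,2)/C(11,2) = 3/11
P(both white) = 5/33 ≈ 0.1515.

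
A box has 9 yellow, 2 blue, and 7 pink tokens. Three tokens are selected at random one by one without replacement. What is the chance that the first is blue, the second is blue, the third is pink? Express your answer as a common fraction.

Multiply the conditional probability of each draw in order, without replacement, so each draw removes one from its color and from the total.
P = (2/18) · (1/17) · (7/16) = 7/2448 ≈ 0.0029.

7/2448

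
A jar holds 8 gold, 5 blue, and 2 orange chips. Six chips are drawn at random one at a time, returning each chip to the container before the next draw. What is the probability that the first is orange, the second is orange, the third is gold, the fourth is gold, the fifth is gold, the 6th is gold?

16384/11390625

Multiply the conditional probability of each draw in order, with replacement (the composition resets each draw).
P = (2/15) · (2/15) · (8/15) · (8/15) · (8/15) · (8/15) = 16384/11390625 ≈ 0.0014.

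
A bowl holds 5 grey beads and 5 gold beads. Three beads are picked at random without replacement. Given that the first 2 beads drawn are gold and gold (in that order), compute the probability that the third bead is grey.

After removing 2 gold, the bowl has 5 grey out of 8 remaining.
P(third is grey | given) = 5/8 ≈ 0.6250.

5/8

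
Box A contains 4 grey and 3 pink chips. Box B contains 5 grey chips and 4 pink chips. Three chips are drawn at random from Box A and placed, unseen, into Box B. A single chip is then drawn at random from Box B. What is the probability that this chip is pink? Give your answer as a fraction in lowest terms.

37/84

Condition on how many of the transferred chips are pink (from Box A: 3 pink of 7; then Box B has 12 total).
  0 pink: C(3,0)C(4,3)/C(7,3) = 4/35; then P = 4/12
  1 pink: C(3,1)C(4,2)/C(7,3) = 18/35; then P = 5/12
  2 pink: C(3,2)C(4,1)/C(7,3) = 12/35; then P = 6/12
  3 pink: C(3,3)C(4,0)/C(7,3) = 1/35; then P = 7/12
P(pink from Box B) = 37/84 ≈ 0.4405.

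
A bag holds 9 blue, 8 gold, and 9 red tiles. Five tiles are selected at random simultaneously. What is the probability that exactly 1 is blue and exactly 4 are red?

Unordered draws without replacement: count favorable combinations over C(26,5).
Favorable = C(9,1) · C(8,0) · C(9,4) = 1134; total = C(26,5) = 65780.
P = 1134/65780 = 567/32890 ≈ 0.0172.

567/32890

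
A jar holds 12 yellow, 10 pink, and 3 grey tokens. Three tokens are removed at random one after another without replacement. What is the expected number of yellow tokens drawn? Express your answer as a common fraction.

By linearity of expectation, E[X] = Σ P(draw i is yellow); by symmetry each draw (even without replacement) has P(yellow) = 12/25.
E[X] = 3 · 12/25 = 36/25 ≈ 1.4400.

36/25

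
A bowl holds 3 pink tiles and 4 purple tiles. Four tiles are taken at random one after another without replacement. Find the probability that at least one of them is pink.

34/35

Use the complement: P(at least one pink) = 1 − P(no pink).
P(none) = C(4,4)/C(7,4) = 1/35.
So P = 1 − 1/35 = 34/35 ≈ 0.9714.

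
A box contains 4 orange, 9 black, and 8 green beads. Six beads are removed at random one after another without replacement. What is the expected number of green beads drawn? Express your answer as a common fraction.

16/7

By linearity of expectation, E[X] = Σ P(draw i is green); by symmetry each draw (even without replacement) has P(green) = 8/21.
E[X] = 6 · 8/21 = 16/7 ≈ 2.2857.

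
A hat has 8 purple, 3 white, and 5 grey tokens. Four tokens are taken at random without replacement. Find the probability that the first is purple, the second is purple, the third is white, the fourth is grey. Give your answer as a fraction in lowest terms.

1/52

Multiply the conditional probability of each draw in order, without replacement, so each draw removes one from its color and from the total.
P = (8/16) · (7/15) · (3/14) · (5/13) = 1/52 ≈ 0.0192.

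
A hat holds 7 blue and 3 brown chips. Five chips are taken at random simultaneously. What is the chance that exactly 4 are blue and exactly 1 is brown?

Unordered draws without replacement: count favorable combinations over C(10,5).
Favorable = C(7,4) · C(3,1) = 105; total = C(10,5) = 252.
P = 105/252 = 5/12 ≈ 0.4167.

5/12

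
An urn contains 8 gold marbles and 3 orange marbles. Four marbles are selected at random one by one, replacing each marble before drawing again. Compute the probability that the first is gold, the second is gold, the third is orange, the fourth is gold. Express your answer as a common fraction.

Multiply the conditional probability of each draw in order, with replacement (the composition resets each draw).
P = (8/11) · (8/11) · (3/11) · (8/11) = 1536/14641 ≈ 0.1049.

1536/14641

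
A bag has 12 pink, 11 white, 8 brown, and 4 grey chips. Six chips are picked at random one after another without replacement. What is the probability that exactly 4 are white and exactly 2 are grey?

Unordered draws without replacement: count favorable combinations over C(35,6).
Favorable = C(12,0) · C(11,4) · C(8,0) · C(4,2) = 1980; total = C(35,6) = 1623160.
P = 1980/1623160 = 9/7378 ≈ 0.0012.

9/7378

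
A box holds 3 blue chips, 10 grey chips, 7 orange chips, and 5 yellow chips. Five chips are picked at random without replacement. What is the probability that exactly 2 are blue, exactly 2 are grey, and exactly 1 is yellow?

45/3542

Unordered draws without replacement: count favorable combinations over C(25,5).
Favorable = C(3,2) · C(10,2) · C(7,0) · C(5,1) = 675; total = C(25,5) = 53130.
P = 675/53130 = 45/3542 ≈ 0.0127.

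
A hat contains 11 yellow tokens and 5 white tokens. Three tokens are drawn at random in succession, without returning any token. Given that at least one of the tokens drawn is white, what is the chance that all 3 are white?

P(all 3 white) = C(5,3)/C(16,3) = 1/56; P(at least one white) = 1 − C(11,3)/C(16,3) = 79/112.
Since 'all 3 white' ⊆ 'at least one white', P(all 3 | at least one) = 1/56 / 79/112 = 2/79 ≈ 0.0253.

2/79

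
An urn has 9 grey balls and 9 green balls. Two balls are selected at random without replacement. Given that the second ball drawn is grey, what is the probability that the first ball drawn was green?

9/17

P(first=green and the second ball drawn is grey) = (9/18)·(9/17) = 9/34.
P(the second ball drawn is grey) = Σ over first color = 4/17 + 9/34 = 1/2.
By Bayes, P(first=green | the second ball drawn is grey) = 9/34 / 1/2 = 9/17 ≈ 0.5294.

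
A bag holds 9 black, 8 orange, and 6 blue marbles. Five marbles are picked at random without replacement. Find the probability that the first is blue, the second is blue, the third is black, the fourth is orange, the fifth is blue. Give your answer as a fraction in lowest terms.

72/33649

Multiply the conditional probability of each draw in order, without replacement, so each draw removes one from its color and from the total.
P = (6/23) · (5/22) · (9/21) · (8/20) · (4/19) = 72/33649 ≈ 0.0021.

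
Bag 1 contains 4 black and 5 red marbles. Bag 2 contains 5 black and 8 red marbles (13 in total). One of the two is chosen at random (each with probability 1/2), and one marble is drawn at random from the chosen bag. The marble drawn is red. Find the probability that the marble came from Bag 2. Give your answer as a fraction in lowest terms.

72/137

P(red | Bag 1) = 5/9; P(red | Bag 2) = 8/13.
P(red) = 1/2·5/9 + 1/2·8/13 = 137/234.
By Bayes' rule, P(Bag 2 | red) = 4/13 / 137/234 = 72/137 ≈ 0.5255.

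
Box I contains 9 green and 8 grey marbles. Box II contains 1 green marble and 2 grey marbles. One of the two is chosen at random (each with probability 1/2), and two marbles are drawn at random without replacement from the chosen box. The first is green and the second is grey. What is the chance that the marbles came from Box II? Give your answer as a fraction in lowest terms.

P(E | Box I) = 9/34; P(E | Box II) = 1/3.
P(E) = 1/2·9/34 + 1/2·1/3 = 61/204.
By Bayes' rule, P(Box II | E) = 1/6 / 61/204 = 34/61 ≈ 0.5574.

34/61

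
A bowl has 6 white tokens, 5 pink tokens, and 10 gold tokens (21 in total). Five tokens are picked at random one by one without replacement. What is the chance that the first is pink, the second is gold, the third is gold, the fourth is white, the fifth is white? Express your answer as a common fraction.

25/4522

Multiply the conditional probability of each draw in order, without replacement, so each draw removes one from its color and from the total.
P = (5/21) · (10/20) · (9/19) · (6/18) · (5/17) = 25/4522 ≈ 0.0055.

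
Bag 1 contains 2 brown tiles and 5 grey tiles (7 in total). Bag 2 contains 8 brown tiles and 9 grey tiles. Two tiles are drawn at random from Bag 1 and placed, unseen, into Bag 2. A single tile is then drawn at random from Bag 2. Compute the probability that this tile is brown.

60/133

Condition on how many of the transferred tiles are brown (from Bag 1: 2 brown of 7; then Bag 2 has 19 total).
  0 brown: C(2,0)C(5,2)/C(7,2) = 10/21; then P = 8/19
  1 brown: C(2,1)C(5,1)/C(7,2) = 10/21; then P = 9/19
  2 brown: C(2,2)C(5,0)/C(7,2) = 1/21; then P = 10/19
P(brown from Bag 2) = 60/133 ≈ 0.4511.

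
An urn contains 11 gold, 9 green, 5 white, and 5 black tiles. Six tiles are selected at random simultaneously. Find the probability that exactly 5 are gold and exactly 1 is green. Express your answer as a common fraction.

66/9425

Unordered draws without replacement: count favorable combinations over C(30,6).
Favorable = C(11,5) · C(9,1) · C(5,0) · C(5,0) = 4158; total = C(30,6) = 593775.
P = 4158/593775 = 66/9425 ≈ 0.0070.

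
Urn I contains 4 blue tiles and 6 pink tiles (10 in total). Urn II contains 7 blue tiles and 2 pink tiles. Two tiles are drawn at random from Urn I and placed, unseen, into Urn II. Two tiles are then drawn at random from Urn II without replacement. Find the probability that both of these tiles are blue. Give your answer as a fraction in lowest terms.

Condition on how many of the transferred tiles are blue (from Urn I: 4 blue of 10; then Urn II has 11 total).
  0 blue: C(4,0)C(6,2)/C(10,2) = 1/3; then P = C(7,2)/C(11,2) = 21/55
  1 blue: C(4,1)C(6,1)/C(10,2) = 8/15; then P = C(8,2)/C(11,2) = 28/55
  2 blue: C(4,2)C(6,0)/C(10,2) = 2/15; then P = C(9,2)/C(11,2) = 36/55
P(both blue) = 401/825 ≈ 0.4861.

401/825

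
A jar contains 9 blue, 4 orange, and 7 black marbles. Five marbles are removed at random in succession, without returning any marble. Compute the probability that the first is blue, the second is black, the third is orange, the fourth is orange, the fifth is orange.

21/25840

Multiply the conditional probability of each draw in order, without replacement, so each draw removes one from its color and from the total.
P = (9/20) · (7/19) · (4/18) · (3/17) · (2/16) = 21/25840 ≈ 0.0008.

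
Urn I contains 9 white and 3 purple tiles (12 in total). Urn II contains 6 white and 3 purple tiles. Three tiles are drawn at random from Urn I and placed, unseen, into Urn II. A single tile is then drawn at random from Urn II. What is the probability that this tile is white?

11/16

Condition on how many of the transferred tiles are white (from Urn I: 9 white of 12; then Urn II has 12 total).
  0 white: C(9,0)C(3,3)/C(12,3) = 1/220; then P = 6/12
  1 white: C(9,1)C(3,2)/C(12,3) = 27/220; then P = 7/12
  2 white: C(9,2)C(3,1)/C(12,3) = 27/55; then P = 8/12
  3 white: C(9,3)C(3,0)/C(12,3) = 21/55; then P = 9/12
P(white from Urn II) = 11/16 ≈ 0.6875.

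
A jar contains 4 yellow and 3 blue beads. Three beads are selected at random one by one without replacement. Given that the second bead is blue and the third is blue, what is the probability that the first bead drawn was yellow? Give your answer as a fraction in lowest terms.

P(first=yellow and the second bead is blue and the third is blue) = (4/7)·(3/6)·(2/5) = 4/35.
P(E) = Σ over first color = 4/35 + 1/35 = 1/7.
By Bayes, P(first=yellow | E) = 4/35 / 1/7 = 4/5 ≈ 0.8000.

4/5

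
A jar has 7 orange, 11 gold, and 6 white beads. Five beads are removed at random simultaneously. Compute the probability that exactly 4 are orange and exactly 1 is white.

Unordered draws without replacement: count favorable combinations over C(24,5).
Favorable = C(7,4) · C(11,0) · C(6,1) = 210; total = C(24,5) = 42504.
P = 210/42504 = 5/1012 ≈ 0.0049.

5/1012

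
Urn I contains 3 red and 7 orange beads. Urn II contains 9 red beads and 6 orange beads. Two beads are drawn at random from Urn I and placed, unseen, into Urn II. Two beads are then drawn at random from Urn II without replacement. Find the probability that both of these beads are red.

311/1020

Condition on how many of the transferred beads are red (from Urn I: 3 red of 10; then Urn II has 17 total).
  0 red: C(3,0)C(7,2)/C(10,2) = 7/15; then P = C(9,2)/C(17,2) = 9/34
  1 red: C(3,1)C(7,1)/C(10,2) = 7/15; then P = C(10,2)/C(17,2) = 45/136
  2 red: C(3,2)C(7,0)/C(10,2) = 1/15; then P = C(11,2)/C(17,2) = 55/136
P(both red) = 311/1020 ≈ 0.3049.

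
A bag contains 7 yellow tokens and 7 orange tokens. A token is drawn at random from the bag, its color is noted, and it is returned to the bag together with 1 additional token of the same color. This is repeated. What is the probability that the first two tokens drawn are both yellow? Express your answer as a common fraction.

After a yellow draw the bag holds 8 yellow out of 15.
P = (7/14)·(8/15) = 4/15 ≈ 0.2667.

4/15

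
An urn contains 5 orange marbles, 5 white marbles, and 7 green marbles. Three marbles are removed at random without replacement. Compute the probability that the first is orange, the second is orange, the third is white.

5/204

Multiply the conditional probability of each draw in order, without replacement, so each draw removes one from its color and from the total.
P = (5/17) · (4/16) · (5/15) = 5/204 ≈ 0.0245.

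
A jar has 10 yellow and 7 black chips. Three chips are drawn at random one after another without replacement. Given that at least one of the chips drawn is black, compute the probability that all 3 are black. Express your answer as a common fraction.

P(all 3 black) = C(7,3)/C(17,3) = 7/136; P(at least one black) = 1 − C(10,3)/C(17,3) = 14/17.
Since 'all 3 black' ⊆ 'at least one black', P(all 3 | at least one) = 7/136 / 14/17 = 1/16 ≈ 0.0625.

1/16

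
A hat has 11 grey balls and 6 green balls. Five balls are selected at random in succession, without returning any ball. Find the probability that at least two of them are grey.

Sum the hypergeometric tail for j = 2,…,5 grey balls.
Favorable = C(11,2)·C(6,3) + C(11,3)·C(6,2) + C(11,4)·C(6,1) + C(11,5)·C(6,0) = 6017; total = C(17,5) = 6188.
P = 6017/6188 = 6017/6188 ≈ 0.9724.

6017/6188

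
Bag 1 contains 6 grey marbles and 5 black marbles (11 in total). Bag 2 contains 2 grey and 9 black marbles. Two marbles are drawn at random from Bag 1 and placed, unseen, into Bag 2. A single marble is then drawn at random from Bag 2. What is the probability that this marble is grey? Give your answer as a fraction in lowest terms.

Condition on how many of the transferred marbles are grey (from Bag 1: 6 grey of 11; then Bag 2 has 13 total).
  0 grey: C(6,0)C(5,2)/C(11,2) = 2/11; then P = 2/13
  1 grey: C(6,1)C(5,1)/C(11,2) = 6/11; then P = 3/13
  2 grey: C(6,2)C(5,0)/C(11,2) = 3/11; then P = 4/13
P(grey from Bag 2) = 34/143 ≈ 0.2378.

34/143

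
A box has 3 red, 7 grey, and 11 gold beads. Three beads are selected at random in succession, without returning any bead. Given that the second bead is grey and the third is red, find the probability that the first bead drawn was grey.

6/19

P(first=grey and the second bead is grey and the third is red) = (7/21)·(6/20)·(3/19) = 3/190.
P(E) = Σ over first color = 1/190 + 3/190 + 11/380 = 1/20.
By Bayes, P(first=grey | E) = 3/190 / 1/20 = 6/19 ≈ 0.3158.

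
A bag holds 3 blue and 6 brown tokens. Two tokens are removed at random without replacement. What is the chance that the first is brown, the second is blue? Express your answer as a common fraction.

1/4

Multiply the conditional probability of each draw in order, without replacement, so each draw removes one from its color and from the total.
P = (6/9) · (3/8) = 1/4 ≈ 0.2500.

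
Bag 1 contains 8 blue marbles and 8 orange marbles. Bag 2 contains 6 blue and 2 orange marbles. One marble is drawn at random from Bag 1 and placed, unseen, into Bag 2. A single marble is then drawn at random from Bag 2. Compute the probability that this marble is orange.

Condition on how many of the transferred marbles are orange (from Bag 1: 8 orange of 16; then Bag 2 has 9 total).
  0 orange: C(8,0)C(8,1)/C(16,1) = 1/2; then P = 2/9
  1 orange: C(8,1)C(8,0)/C(16,1) = 1/2; then P = 3/9
P(orange from Bag 2) = 5/18 ≈ 0.2778.

5/18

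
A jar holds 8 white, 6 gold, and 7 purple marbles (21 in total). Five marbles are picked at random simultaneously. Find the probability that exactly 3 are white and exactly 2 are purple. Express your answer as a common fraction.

Unordered draws without replacement: count favorable combinations over C(21,5).
Favorable = C(8,3) · C(6,0) · C(7,2) = 1176; total = C(21,5) = 20349.
P = 1176/20349 = 56/969 ≈ 0.0578.

56/969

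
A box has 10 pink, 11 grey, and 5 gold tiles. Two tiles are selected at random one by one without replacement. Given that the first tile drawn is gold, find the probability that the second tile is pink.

2/5

After removing 1 gold, the box has 10 pink out of 25 remaining.
P(second is pink | given) = 10/25 = 2/5 ≈ 0.4000.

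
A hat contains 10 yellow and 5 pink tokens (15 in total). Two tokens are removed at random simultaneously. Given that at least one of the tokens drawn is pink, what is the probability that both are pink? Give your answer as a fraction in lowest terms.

P(both pink) = C(5,2)/C(15,2) = 2/21; P(at least one pink) = 1 − C(10,2)/C(15,2) = 4/7.
Since 'both pink' ⊆ 'at least one pink', P(both | at least one) = 2/21 / 4/7 = 1/6 ≈ 0.1667.

1/6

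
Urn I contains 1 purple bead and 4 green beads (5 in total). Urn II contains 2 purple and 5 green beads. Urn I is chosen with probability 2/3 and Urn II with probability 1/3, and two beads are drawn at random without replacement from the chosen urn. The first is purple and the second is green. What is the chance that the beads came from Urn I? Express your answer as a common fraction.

P(E | Urn I) = 1/5; P(E | Urn II) = 5/21.
P(E) = 2/3·1/5 + 1/3·5/21 = 67/315.
By Bayes' rule, P(Urn I | E) = 2/15 / 67/315 = 42/67 ≈ 0.6269.

42/67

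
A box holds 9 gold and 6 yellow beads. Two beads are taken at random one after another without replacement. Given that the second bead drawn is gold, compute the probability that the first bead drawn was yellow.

3/7

P(first=yellow and the second bead drawn is gold) = (6/15)·(9/14) = 9/35.
P(the second bead drawn is gold) = Σ over first color = 12/35 + 9/35 = 3/5.
By Bayes, P(first=yellow | the second bead drawn is gold) = 9/35 / 3/5 = 3/7 ≈ 0.4286.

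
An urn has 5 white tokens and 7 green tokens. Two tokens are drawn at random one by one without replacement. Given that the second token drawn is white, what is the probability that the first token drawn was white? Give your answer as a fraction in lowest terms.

4/11

P(first=white and the second token drawn is white) = (5/12)·(4/11) = 5/33.
P(the second token drawn is white) = Σ over first color = 5/33 + 35/132 = 5/12.
By Bayes, P(first=white | the second token drawn is white) = 5/33 / 5/12 = 4/11 ≈ 0.3636.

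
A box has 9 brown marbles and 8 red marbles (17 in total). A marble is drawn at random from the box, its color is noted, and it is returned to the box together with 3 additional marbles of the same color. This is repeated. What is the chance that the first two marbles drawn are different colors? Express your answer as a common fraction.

Either brown then red, or red then brown; after the first draw the total is 20.
P = (9/17)·(8/20) + (8/17)·(9/20) = 36/85 ≈ 0.4235.

36/85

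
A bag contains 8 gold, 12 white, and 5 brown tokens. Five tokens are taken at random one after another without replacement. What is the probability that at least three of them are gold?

211/1265

Sum the hypergeometric tail for j = 3,…,5 gold tokens.
Favorable = C(8,3)·C(17,2) + C(8,4)·C(17,1) + C(8,5)·C(17,0) = 8862; total = C(25,5) = 53130.
P = 8862/53130 = 211/1265 ≈ 0.1668.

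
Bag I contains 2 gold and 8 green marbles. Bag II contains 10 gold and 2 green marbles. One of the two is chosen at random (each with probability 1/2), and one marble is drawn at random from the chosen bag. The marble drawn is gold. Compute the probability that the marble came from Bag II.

25/31

P(gold | Bag I) = 1/5; P(gold | Bag II) = 5/6.
P(gold) = 1/2·1/5 + 1/2·5/6 = 31/60.
By Bayes' rule, P(Bag II | gold) = 5/12 / 31/60 = 25/31 ≈ 0.8065.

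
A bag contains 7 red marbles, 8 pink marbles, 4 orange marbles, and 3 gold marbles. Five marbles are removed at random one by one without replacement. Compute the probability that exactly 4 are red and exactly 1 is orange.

10/1881

Unordered draws without replacement: count favorable combinations over C(22,5).
Favorable = C(7,4) · C(8,0) · C(4,1) · C(3,0) = 140; total = C(22,5) = 26334.
P = 140/26334 = 10/1881 ≈ 0.0053.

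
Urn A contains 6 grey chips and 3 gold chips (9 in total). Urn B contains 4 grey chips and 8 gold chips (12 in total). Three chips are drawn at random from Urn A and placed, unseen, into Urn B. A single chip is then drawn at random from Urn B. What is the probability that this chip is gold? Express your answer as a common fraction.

Condition on how many of the transferred chips are gold (from Urn A: 3 gold of 9; then Urn B has 15 total).
  0 gold: C(3,0)C(6,3)/C(9,3) = 5/21; then P = 8/15
  1 gold: C(3,1)C(6,2)/C(9,3) = 15/28; then P = 9/15
  2 gold: C(3,2)C(6,1)/C(9,3) = 3/14; then P = 10/15
  3 gold: C(3,3)C(6,0)/C(9,3) = 1/84; then P = 11/15
P(gold from Urn B) = 3/5 ≈ 0.6000.

3/5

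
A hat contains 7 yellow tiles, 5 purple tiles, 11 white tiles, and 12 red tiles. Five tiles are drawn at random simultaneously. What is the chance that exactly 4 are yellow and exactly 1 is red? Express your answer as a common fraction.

15/11594

Unordered draws without replacement: count favorable combinations over C(35,5).
Favorable = C(7,4) · C(5,0) · C(11,0) · C(12,1) = 420; total = C(35,5) = 324632.
P = 420/324632 = 15/11594 ≈ 0.0013.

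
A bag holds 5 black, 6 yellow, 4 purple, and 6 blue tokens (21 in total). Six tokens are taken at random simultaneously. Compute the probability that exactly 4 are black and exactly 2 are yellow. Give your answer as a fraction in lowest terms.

25/18088

Unordered draws without replacement: count favorable combinations over C(21,6).
Favorable = C(5,4) · C(6,2) · C(4,0) · C(6,0) = 75; total = C(21,6) = 54264.
P = 75/54264 = 25/18088 ≈ 0.0014.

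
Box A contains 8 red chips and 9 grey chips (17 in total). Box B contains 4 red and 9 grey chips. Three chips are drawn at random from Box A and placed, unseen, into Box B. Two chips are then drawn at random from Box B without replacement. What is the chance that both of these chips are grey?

579/1360

Condition on how many of the transferred chips are grey (from Box A: 9 grey of 17; then Box B has 16 total).
  0 grey: C(9,0)C(8,3)/C(17,3) = 7/85; then P = C(9,2)/C(16,2) = 3/10
  1 grey: C(9,1)C(8,2)/C(17,3) = 63/170; then P = C(10,2)/C(16,2) = 3/8
  2 grey: C(9,2)C(8,1)/C(17,3) = 36/85; then P = C(11,2)/C(16,2) = 11/24
  3 grey: C(9,3)C(8,0)/C(17,3) = 21/170; then P = C(12,2)/C(16,2) = 11/20
P(both grey) = 579/1360 ≈ 0.4257.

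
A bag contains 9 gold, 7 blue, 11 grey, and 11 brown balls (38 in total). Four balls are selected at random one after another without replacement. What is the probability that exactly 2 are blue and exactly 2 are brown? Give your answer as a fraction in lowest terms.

11/703

Unordered draws without replacement: count favorable combinations over C(38,4).
Favorable = C(9,0) · C(7,2) · C(11,0) · C(11,2) = 1155; total = C(38,4) = 73815.
P = 1155/73815 = 11/703 ≈ 0.0156.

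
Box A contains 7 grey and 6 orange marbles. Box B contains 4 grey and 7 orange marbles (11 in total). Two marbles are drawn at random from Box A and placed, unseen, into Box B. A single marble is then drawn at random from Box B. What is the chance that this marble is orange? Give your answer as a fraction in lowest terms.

103/169

Condition on how many of the transferred marbles are orange (from Box A: 6 orange of 13; then Box B has 13 total).
  0 orange: C(6,0)C(7,2)/C(13,2) = 7/26; then P = 7/13
  1 orange: C(6,1)C(7,1)/C(13,2) = 7/13; then P = 8/13
  2 orange: C(6,2)C(7,0)/C(13,2) = 5/26; then P = 9/13
P(orange from Box B) = 103/169 ≈ 0.6095.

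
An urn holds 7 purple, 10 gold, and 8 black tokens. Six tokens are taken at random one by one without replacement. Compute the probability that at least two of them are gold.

Sum the hypergeometric tail for j = 2,…,6 gold tokens.
Favorable = C(10,2)·C(15,4) + C(10,3)·C(15,3) + C(10,4)·C(15,2) + C(10,5)·C(15,1) + C(10,6)·C(15,0) = 142065; total = C(25,6) = 177100.
P = 142065/177100 = 369/460 ≈ 0.8022.

369/460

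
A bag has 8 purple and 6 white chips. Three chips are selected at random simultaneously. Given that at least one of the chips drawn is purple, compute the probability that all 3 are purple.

7/43

P(all 3 purple) = C(8,3)/C(14,3) = 2/13; P(at least one purple) = 1 − C(6,3)/C(14,3) = 86/91.
Since 'all 3 purple' ⊆ 'at least one purple', P(all 3 | at least one) = 2/13 / 86/91 = 7/43 ≈ 0.1628.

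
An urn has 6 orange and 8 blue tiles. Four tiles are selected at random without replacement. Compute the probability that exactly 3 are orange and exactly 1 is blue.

Unordered draws without replacement: count favorable combinations over C(14,4).
Favorable = C(6,3) · C(8,1) = 160; total = C(14,4) = 1001.
P = 160/1001 = 160/1001 ≈ 0.1598.

160/1001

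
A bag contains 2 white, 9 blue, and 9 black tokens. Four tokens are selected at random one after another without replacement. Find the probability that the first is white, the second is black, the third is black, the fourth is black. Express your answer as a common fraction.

14/1615

Multiply the conditional probability of each draw in order, without replacement, so each draw removes one from its color and from the total.
P = (2/20) · (9/19) · (8/18) · (7/17) = 14/1615 ≈ 0.0087.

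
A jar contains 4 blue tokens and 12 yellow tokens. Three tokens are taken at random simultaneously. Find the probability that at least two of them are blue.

19/140

Sum the hypergeometric tail for j = 2,…,3 blue tokens.
Favorable = C(4,2)·C(12,1) + C(4,3)·C(12,0) = 76; total = C(16,3) = 560.
P = 76/560 = 19/140 ≈ 0.1357.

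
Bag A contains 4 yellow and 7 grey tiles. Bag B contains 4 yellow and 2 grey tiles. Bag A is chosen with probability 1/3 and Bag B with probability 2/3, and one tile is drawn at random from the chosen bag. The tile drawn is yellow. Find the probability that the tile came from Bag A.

3/14

P(yellow | Bag A) = 4/11; P(yellow | Bag B) = 2/3.
P(yellow) = 1/3·4/11 + 2/3·2/3 = 56/99.
By Bayes' rule, P(Bag A | yellow) = 4/33 / 56/99 = 3/14 ≈ 0.2143.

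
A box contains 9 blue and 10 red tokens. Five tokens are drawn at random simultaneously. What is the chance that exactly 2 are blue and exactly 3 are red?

Unordered draws without replacement: count favorable combinations over C(19,5).
Favorable = C(9,2) · C(10,3) = 4320; total = C(19,5) = 11628.
P = 4320/11628 = 120/323 ≈ 0.3715.

120/323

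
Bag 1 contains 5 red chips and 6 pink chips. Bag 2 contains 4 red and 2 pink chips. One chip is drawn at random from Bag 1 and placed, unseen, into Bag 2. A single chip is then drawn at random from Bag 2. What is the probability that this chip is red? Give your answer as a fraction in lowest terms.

Condition on how many of the transferred chips are red (from Bag 1: 5 red of 11; then Bag 2 has 7 total).
  0 red: C(5,0)C(6,1)/C(11,1) = 6/11; then P = 4/7
  1 red: C(5,1)C(6,0)/C(11,1) = 5/11; then P = 5/7
P(red from Bag 2) = 7/11 ≈ 0.6364.

7/11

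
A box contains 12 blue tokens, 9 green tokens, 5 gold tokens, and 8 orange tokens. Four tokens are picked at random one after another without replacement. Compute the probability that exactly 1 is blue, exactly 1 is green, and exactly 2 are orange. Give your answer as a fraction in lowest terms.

378/5797

Unordered draws without replacement: count favorable combinations over C(34,4).
Favorable = C(12,1) · C(9,1) · C(5,0) · C(8,2) = 3024; total = C(34,4) = 46376.
P = 3024/46376 = 378/5797 ≈ 0.0652.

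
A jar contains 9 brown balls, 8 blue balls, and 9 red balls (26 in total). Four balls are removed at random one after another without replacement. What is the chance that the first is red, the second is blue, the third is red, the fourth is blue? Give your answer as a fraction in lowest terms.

84/7475

Multiply the conditional probability of each draw in order, without replacement, so each draw removes one from its color and from the total.
P = (9/26) · (8/25) · (8/24) · (7/23) = 84/7475 ≈ 0.0112.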